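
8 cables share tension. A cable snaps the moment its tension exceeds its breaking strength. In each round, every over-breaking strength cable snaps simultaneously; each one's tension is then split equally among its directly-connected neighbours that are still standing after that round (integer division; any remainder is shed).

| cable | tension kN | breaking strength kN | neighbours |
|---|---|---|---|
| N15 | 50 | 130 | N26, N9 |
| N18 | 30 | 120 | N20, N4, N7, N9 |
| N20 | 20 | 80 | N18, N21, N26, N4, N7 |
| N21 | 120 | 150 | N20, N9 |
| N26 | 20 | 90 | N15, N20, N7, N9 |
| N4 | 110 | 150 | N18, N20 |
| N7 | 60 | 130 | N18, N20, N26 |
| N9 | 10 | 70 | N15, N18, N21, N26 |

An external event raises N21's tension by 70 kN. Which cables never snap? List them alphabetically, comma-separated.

Round 1 — N21 at 190 > 150. N21 snaps.
  N21 sheds 190 kN to N20, N9: 95 each.
    N20: 20+95 = 115 > 80
    N9: 10+95 = 105 > 70
Round 2 — N20, N9 snap.
  N20 sheds 115 kN to N18, N26, N4, N7: 28 each (3 lost).
    N18: 30+28 = 58 ≤ 120
    N26: 20+28 = 48 ≤ 90
    N4: 110+28 = 138 ≤ 150
    N7: 60+28 = 88 ≤ 130
  N9 sheds 105 kN to N15, N18, N26: 35 each.
    N15: 50+35 = 85 ≤ 130
    N18: 58+35 = 93 ≤ 120
    N26: 48+35 = 83 ≤ 90
No further breaks.

N15, N18, N26, N4, N7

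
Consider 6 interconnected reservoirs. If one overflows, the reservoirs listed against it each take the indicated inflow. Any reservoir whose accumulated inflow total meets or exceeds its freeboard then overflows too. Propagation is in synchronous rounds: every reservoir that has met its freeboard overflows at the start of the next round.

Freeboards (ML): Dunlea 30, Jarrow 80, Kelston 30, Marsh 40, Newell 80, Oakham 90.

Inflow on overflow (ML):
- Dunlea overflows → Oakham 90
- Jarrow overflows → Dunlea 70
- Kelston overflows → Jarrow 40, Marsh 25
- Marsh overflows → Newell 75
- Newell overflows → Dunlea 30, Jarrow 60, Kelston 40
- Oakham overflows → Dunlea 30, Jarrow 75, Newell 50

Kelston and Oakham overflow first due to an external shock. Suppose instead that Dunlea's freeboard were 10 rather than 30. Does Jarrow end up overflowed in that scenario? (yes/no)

yes

With Dunlea's freeboard at 10:
Round 1 — Kelston, Oakham overflow (initial).
  Dunlea: +30 → 30 ≥ 10
  Jarrow: +40+75 → 115 ≥ 80
  Marsh: +25 → 25 < 40
  Newell: +50 → 50 < 80
Round 2 — Dunlea, Jarrow overflow.
No further overflows.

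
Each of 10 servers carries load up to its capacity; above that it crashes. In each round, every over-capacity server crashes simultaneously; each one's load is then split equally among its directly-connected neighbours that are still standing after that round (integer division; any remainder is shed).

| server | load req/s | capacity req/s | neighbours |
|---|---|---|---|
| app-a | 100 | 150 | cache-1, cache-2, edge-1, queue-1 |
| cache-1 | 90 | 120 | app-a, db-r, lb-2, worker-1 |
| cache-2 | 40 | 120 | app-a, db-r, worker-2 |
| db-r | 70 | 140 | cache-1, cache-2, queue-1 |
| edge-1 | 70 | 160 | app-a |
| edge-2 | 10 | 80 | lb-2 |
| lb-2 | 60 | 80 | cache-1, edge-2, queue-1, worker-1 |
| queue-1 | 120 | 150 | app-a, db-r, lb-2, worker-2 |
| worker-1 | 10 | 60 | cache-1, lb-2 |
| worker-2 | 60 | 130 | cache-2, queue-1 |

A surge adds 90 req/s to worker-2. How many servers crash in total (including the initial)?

Round 1 — worker-2 at 150 > 130. worker-2 crashes.
  worker-2 sheds 150 req/s to cache-2, queue-1: 75 each.
    cache-2: 40+75 = 115 ≤ 120
    queue-1: 120+75 = 195 > 150
Round 2 — queue-1 crashes.
  queue-1 sheds 195 req/s to app-a, db-r, lb-2: 65 each.
    app-a: 100+65 = 165 > 150
    db-r: 70+65 = 135 ≤ 140
    lb-2: 60+65 = 125 > 80
Round 3 — app-a, lb-2 crash.
  app-a sheds 165 req/s to cache-1, cache-2, edge-1: 55 each.
    cache-1: 90+55 = 145 > 120
    cache-2: 115+55 = 170 > 120
    edge-1: 70+55 = 125 ≤ 160
  lb-2 sheds 125 req/s to cache-1, edge-2, worker-1: 41 each (2 lost).
    cache-1: 145+41 = 186 > 120
    edge-2: 10+41 = 51 ≤ 80
    worker-1: 10+41 = 51 ≤ 60
Round 4 — cache-1, cache-2 crash.
  cache-1 sheds 186 req/s to db-r, worker-1: 93 each.
    db-r: 135+93 = 228 > 140
    worker-1: 51+93 = 144 > 60
  cache-2 sheds 170 req/s to db-r: 170 each.
    db-r: 228+170 = 398 > 140
Round 5 — db-r, worker-1 crash.
  db-r sheds 398 req/s: no online neighbours, lost.
  worker-1 sheds 144 req/s: no online neighbours, lost.
No further crashes.

8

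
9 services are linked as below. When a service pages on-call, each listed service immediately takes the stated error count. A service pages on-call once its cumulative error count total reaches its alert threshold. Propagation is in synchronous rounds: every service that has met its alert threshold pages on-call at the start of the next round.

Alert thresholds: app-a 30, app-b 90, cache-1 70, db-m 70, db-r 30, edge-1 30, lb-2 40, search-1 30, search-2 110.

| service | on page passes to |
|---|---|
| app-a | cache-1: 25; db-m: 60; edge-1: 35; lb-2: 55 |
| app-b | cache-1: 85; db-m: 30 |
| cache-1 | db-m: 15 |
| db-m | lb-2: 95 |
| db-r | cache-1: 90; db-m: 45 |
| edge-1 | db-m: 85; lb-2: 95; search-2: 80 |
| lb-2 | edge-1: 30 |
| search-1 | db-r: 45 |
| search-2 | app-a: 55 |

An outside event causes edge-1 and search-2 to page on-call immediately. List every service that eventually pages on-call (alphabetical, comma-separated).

app-a, db-m, edge-1, lb-2, search-2

Round 1 — edge-1, search-2 page on-call (initial).
  app-a: +55 → 55 ≥ 30
  db-m: +85 → 85 ≥ 70
  lb-2: +95 → 95 ≥ 40
Round 2 — app-a, db-m, lb-2 page on-call.
  cache-1: +25 → 25 < 70
No further pages.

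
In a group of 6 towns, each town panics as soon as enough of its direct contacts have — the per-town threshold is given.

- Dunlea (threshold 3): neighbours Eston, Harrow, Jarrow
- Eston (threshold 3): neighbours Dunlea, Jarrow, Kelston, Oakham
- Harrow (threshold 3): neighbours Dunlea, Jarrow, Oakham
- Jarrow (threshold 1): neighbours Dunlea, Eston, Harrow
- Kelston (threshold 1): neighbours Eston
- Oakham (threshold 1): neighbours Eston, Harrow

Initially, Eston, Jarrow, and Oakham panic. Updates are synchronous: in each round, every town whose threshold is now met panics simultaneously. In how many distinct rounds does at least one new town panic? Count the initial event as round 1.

2

Round 1 — Eston, Jarrow, Oakham panic (initial).
Round 2 — checking thresholds:
  Dunlea: 2 of 3 neighbours < 3, below threshold.
  Harrow: 2 of 3 neighbours < 3, below threshold.
  Kelston: 1 of 1 neighbours ≥ 1, panics.
Round 3 — no new panics; cascade stops.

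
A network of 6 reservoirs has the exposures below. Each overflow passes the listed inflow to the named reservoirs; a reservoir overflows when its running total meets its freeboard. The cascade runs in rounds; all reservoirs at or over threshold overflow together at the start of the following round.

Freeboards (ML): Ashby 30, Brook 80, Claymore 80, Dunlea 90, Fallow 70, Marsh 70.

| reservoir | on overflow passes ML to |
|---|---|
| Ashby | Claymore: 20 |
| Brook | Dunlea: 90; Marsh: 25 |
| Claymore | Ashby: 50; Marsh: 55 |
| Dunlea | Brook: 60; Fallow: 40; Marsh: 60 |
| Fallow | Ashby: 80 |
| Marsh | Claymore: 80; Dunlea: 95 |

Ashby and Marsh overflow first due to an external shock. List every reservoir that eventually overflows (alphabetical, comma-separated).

Round 1 — Ashby, Marsh overflow (initial).
  Claymore: +20+80 → 100 ≥ 80
  Dunlea: +95 → 95 ≥ 90
Round 2 — Claymore, Dunlea overflow.
  Brook: +60 → 60 < 80
  Fallow: +40 → 40 < 70
No further overflows.

Ashby, Claymore, Dunlea, Marsh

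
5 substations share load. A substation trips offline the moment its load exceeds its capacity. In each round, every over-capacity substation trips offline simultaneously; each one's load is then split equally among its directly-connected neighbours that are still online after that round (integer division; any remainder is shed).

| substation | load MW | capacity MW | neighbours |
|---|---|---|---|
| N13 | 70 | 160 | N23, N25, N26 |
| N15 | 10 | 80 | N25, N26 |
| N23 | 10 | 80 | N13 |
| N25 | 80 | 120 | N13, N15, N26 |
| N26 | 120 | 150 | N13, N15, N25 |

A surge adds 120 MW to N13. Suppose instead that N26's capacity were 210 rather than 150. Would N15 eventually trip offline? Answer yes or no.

yes

With N26's capacity at 210:
Round 1 — N13 at 190 > 160. N13 trips offline.
  N13 sheds 190 MW to N23, N25, N26: 63 each (1 lost).
    N23: 10+63 = 73 ≤ 80
    N25: 80+63 = 143 > 120
    N26: 120+63 = 183 ≤ 210
Round 2 — N25 trips offline.
  N25 sheds 143 MW to N15, N26: 71 each (1 lost).
    N15: 10+71 = 81 > 80
    N26: 183+71 = 254 > 210
Round 3 — N15, N26 trip offline.
  N15 sheds 81 MW: no online neighbours, lost.
  N26 sheds 254 MW: no online neighbours, lost.
No further trips.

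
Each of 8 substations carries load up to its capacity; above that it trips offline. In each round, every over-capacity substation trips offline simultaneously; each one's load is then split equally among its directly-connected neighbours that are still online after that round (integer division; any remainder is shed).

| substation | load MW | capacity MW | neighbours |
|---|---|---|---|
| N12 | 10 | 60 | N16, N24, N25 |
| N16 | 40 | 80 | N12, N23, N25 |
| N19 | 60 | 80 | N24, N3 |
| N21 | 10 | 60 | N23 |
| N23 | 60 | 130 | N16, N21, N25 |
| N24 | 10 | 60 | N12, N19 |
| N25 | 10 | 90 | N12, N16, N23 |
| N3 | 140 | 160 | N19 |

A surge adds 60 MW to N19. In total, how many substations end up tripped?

4

Round 1 — N19 at 120 > 80. N19 trips offline.
  N19 sheds 120 MW to N24, N3: 60 each.
    N24: 10+60 = 70 > 60
    N3: 140+60 = 200 > 160
Round 2 — N24, N3 trip offline.
  N24 sheds 70 MW to N12: 70 each.
    N12: 10+70 = 80 > 60
  N3 sheds 200 MW: no online neighbours, lost.
Round 3 — N12 trips offline.
  N12 sheds 80 MW to N16, N25: 40 each.
    N16: 40+40 = 80 ≤ 80
    N25: 10+40 = 50 ≤ 90
No further trips.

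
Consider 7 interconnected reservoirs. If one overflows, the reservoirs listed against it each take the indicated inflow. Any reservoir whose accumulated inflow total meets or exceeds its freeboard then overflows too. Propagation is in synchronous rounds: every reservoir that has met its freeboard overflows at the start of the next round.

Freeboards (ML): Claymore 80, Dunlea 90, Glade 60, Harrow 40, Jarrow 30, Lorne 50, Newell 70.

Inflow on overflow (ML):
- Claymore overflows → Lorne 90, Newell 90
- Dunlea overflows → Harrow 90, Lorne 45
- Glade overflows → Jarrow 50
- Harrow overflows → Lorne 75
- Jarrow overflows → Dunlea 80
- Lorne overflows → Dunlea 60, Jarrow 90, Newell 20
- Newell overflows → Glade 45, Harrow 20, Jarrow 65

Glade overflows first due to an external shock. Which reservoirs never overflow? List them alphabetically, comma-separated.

Claymore, Dunlea, Harrow, Lorne, Newell

Round 1 — Glade overflows (initial).
  Jarrow: +50 → 50 ≥ 30
Round 2 — Jarrow overflows.
  Dunlea: +80 → 80 < 90
No further overflows.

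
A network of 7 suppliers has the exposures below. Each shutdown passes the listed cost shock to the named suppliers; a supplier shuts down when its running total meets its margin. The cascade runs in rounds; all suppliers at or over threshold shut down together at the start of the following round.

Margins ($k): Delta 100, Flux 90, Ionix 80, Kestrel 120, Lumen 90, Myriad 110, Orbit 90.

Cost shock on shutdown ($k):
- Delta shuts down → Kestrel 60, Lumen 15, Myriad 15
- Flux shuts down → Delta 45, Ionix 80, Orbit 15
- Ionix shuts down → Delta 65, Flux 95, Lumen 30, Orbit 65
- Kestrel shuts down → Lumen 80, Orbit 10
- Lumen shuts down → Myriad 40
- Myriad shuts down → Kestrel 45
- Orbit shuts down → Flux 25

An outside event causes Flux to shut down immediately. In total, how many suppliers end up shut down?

3

Round 1 — Flux shuts down (initial).
  Delta: +45 → 45 < 100
  Ionix: +80 → 80 ≥ 80
  Orbit: +15 → 15 < 90
Round 2 — Ionix shuts down.
  Delta: +65 → 110 ≥ 100
  Lumen: +30 → 30 < 90
  Orbit: +65 → 80 < 90
Round 3 — Delta shuts down.
  Kestrel: +60 → 60 < 120
  Lumen: +15 → 45 < 90
  Myriad: +15 → 15 < 110
No further shutdowns.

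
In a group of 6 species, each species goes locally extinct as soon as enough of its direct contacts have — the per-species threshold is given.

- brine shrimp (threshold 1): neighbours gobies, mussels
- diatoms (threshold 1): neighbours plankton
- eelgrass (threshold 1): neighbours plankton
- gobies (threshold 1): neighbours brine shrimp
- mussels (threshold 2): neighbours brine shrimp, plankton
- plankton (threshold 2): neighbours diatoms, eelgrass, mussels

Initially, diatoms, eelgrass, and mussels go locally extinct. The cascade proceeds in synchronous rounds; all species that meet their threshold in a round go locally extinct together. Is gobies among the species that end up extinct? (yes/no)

Round 1 — diatoms, eelgrass, mussels go locally extinct (initial).
Round 2 — checking thresholds:
  brine shrimp: 1 of 2 neighbours ≥ 1, goes locally extinct.
  plankton: 3 of 3 neighbours ≥ 2, goes locally extinct.
Round 3 — checking thresholds:
  gobies: 1 of 1 neighbours ≥ 1, goes locally extinct.
Round 4 — no new extinctions; cascade stops.

yes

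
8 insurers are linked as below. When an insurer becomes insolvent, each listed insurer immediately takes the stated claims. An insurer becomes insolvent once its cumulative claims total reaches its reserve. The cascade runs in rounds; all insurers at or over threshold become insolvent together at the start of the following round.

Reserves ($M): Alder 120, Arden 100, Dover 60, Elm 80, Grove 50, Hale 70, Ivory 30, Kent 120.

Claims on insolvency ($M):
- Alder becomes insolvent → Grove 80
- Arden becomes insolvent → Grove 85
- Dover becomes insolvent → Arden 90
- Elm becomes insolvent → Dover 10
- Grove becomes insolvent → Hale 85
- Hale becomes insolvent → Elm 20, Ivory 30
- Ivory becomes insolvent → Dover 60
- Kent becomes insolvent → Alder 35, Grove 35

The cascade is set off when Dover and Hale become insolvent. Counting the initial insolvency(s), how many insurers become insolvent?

Round 1 — Dover, Hale become insolvent (initial).
  Arden: +90 → 90 < 100
  Elm: +20 → 20 < 80
  Ivory: +30 → 30 ≥ 30
Round 2 — Ivory becomes insolvent.
No further insolvencies.

3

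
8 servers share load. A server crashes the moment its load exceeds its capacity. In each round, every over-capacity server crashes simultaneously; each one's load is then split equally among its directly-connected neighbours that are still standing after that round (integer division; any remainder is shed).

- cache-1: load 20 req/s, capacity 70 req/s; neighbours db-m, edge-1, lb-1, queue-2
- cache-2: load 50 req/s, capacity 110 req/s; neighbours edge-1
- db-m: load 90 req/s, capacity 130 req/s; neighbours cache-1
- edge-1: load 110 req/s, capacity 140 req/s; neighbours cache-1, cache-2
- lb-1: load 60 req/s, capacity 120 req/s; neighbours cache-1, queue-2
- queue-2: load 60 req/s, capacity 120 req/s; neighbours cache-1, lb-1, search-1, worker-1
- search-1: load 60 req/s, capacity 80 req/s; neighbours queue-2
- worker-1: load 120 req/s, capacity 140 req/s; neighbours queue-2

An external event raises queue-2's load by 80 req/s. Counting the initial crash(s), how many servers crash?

3

Round 1 — queue-2 at 140 > 120. queue-2 crashes.
  queue-2 sheds 140 req/s to cache-1, lb-1, search-1, worker-1: 35 each.
    cache-1: 20+35 = 55 ≤ 70
    lb-1: 60+35 = 95 ≤ 120
    search-1: 60+35 = 95 > 80
    worker-1: 120+35 = 155 > 140
Round 2 — search-1, worker-1 crash.
  search-1 sheds 95 req/s: no online neighbours, lost.
  worker-1 sheds 155 req/s: no online neighbours, lost.
No further crashes.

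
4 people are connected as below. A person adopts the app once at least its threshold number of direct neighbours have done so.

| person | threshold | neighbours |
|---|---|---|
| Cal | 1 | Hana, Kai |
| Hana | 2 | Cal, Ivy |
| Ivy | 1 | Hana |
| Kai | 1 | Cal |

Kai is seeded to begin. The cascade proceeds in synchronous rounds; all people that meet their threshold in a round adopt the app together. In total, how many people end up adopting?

Round 1 — Kai adopts the app (initial).
Round 2 — checking thresholds:
  Cal: 1 of 2 neighbours ≥ 1, adopts the app.
Round 3 — no new adoptions; cascade stops.

2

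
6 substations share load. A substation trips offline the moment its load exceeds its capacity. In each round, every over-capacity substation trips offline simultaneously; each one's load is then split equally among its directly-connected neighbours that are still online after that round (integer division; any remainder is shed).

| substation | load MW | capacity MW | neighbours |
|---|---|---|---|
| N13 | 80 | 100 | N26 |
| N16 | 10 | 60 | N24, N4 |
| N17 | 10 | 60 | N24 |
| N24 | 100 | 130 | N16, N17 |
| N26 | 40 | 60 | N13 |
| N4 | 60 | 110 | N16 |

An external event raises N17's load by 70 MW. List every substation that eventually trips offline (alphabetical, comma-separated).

Round 1 — N17 at 80 > 60. N17 trips offline.
  N17 sheds 80 MW to N24: 80 each.
    N24: 100+80 = 180 > 130
Round 2 — N24 trips offline.
  N24 sheds 180 MW to N16: 180 each.
    N16: 10+180 = 190 > 60
Round 3 — N16 trips offline.
  N16 sheds 190 MW to N4: 190 each.
    N4: 60+190 = 250 > 110
Round 4 — N4 trips offline.
  N4 sheds 250 MW: no online neighbours, lost.
No further trips.

N16, N17, N24, N4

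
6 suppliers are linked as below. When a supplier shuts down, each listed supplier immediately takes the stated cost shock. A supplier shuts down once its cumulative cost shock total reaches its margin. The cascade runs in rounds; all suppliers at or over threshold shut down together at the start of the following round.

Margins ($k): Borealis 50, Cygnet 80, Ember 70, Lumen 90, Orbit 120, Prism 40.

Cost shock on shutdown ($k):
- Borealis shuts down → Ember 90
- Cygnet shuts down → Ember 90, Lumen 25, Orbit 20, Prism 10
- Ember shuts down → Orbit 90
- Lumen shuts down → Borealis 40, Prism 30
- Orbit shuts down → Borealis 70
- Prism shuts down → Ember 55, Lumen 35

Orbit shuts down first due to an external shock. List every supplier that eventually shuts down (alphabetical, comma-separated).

Round 1 — Orbit shuts down (initial).
  Borealis: +70 → 70 ≥ 50
Round 2 — Borealis shuts down.
  Ember: +90 → 90 ≥ 70
Round 3 — Ember shuts down.
No further shutdowns.

Borealis, Ember, Orbit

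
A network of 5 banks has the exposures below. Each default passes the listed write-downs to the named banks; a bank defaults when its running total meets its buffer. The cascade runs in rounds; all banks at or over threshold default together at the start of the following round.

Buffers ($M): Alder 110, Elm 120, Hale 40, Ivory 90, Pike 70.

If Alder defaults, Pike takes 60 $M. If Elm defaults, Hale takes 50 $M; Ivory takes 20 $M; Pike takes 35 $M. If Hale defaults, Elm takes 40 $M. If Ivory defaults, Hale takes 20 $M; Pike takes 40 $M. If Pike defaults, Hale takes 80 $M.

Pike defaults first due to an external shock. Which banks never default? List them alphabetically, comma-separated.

Round 1 — Pike defaults (initial).
  Hale: +80 → 80 ≥ 40
Round 2 — Hale defaults.
  Elm: +40 → 40 < 120
No further defaults.

Alder, Elm, Ivory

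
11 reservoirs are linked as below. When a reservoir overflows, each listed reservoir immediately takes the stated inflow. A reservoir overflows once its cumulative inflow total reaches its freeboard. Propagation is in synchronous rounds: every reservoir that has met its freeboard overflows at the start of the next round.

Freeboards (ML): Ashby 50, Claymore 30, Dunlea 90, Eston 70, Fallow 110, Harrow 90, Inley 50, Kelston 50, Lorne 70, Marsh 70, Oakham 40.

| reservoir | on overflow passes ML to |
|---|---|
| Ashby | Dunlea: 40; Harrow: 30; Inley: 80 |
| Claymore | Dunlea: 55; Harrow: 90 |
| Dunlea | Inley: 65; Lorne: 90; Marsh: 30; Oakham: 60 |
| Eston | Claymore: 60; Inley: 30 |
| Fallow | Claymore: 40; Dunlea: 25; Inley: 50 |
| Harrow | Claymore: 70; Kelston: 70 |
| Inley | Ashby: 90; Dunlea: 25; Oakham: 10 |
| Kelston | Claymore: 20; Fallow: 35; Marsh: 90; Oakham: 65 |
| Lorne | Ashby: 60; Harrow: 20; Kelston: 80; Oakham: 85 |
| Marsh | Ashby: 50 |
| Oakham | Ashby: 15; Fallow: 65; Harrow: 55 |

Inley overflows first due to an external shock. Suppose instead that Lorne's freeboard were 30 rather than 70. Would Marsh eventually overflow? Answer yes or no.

no

With Lorne's freeboard at 30:
Round 1 — Inley overflows (initial).
  Ashby: +90 → 90 ≥ 50
  Dunlea: +25 → 25 < 90
  Oakham: +10 → 10 < 40
Round 2 — Ashby overflows.
  Dunlea: +40 → 65 < 90
  Harrow: +30 → 30 < 90
No further overflows.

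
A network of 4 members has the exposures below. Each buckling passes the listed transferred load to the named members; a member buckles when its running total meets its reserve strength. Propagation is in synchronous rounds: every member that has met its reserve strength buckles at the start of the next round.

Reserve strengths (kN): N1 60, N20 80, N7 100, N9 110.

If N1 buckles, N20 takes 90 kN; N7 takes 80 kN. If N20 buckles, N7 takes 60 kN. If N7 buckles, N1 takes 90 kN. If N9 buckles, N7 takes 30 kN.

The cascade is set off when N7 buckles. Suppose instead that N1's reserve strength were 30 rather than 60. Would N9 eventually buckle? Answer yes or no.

With N1's reserve strength at 30:
Round 1 — N7 buckles (initial).
  N1: +90 → 90 ≥ 30
Round 2 — N1 buckles.
  N20: +90 → 90 ≥ 80
Round 3 — N20 buckles.
No further bucklings.

no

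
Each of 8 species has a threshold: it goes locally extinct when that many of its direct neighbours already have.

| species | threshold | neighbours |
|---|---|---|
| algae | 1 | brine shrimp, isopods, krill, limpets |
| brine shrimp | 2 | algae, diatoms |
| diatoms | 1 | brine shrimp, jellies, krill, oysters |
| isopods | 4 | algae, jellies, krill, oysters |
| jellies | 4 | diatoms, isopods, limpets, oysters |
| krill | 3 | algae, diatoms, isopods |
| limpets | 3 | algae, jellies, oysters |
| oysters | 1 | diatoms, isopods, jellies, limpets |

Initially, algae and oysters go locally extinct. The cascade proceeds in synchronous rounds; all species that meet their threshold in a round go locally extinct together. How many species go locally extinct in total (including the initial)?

4

Round 1 — algae, oysters go locally extinct (initial).
Round 2 — checking thresholds:
  brine shrimp: 1 of 2 neighbours < 2, holds.
  diatoms: 1 of 4 neighbours ≥ 1, goes locally extinct.
  isopods: 2 of 4 neighbours < 4, holds.
  jellies: 1 of 4 neighbours < 4, holds.
  krill: 1 of 3 neighbours < 3, holds.
  limpets: 2 of 3 neighbours < 3, holds.
Round 3 — checking thresholds:
  brine shrimp: 2 of 2 neighbours ≥ 2, goes locally extinct.
  isopods: 2 of 4 neighbours < 4, holds.
  jellies: 2 of 4 neighbours < 4, holds.
  krill: 2 of 3 neighbours < 3, holds.
  limpets: 2 of 3 neighbours < 3, holds.
Round 4 — no new extinctions; cascade stops.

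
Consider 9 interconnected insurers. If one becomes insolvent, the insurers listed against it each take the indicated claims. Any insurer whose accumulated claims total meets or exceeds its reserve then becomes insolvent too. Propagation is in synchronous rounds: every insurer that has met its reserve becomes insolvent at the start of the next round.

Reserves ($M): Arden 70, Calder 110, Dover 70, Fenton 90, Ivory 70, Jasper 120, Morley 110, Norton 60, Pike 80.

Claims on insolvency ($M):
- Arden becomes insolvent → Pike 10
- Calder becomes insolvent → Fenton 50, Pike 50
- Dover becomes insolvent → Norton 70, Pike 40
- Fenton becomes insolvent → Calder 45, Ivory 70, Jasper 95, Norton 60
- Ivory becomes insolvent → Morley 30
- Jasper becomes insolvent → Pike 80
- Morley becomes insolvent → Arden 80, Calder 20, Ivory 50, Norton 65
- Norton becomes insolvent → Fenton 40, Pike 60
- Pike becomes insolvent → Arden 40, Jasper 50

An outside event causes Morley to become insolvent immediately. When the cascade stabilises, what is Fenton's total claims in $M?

40

Round 1 — Morley becomes insolvent (initial).
  Arden: +80 → 80 ≥ 70
  Calder: +20 → 20 < 110
  Ivory: +50 → 50 < 70
  Norton: +65 → 65 ≥ 60
Round 2 — Arden, Norton become insolvent.
  Fenton: +40 → 40 < 90
  Pike: +10+60 → 70 < 80
No further insolvencies.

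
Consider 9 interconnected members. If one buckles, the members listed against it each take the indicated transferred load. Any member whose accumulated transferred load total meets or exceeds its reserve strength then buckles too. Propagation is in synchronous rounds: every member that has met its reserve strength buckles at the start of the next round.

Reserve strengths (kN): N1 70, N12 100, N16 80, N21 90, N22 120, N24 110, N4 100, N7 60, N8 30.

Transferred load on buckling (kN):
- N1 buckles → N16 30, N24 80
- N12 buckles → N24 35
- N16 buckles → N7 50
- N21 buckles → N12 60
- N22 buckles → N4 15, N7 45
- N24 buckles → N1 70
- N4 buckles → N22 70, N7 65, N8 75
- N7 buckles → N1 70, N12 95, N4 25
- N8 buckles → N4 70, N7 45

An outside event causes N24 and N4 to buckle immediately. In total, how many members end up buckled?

5

Round 1 — N24, N4 buckle (initial).
  N1: +70 → 70 ≥ 70
  N22: +70 → 70 < 120
  N7: +65 → 65 ≥ 60
  N8: +75 → 75 ≥ 30
Round 2 — N1, N7, N8 buckle.
  N12: +95 → 95 < 100
  N16: +30 → 30 < 80
No further bucklings.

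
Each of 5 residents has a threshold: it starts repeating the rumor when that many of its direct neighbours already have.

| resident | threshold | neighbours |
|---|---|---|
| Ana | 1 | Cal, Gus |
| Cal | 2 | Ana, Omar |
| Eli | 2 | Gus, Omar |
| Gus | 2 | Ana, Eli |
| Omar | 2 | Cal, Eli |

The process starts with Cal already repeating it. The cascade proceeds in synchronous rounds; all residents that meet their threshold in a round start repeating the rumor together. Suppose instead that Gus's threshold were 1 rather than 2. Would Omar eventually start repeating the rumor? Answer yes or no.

no

With Gus's threshold at 1:
Round 1 — Cal starts repeating the rumor (initial).
Round 2 — checking thresholds:
  Ana: 1 of 2 neighbours ≥ 1, starts repeating the rumor.
  Omar: 1 of 2 neighbours < 2, below threshold.
Round 3 — checking thresholds:
  Gus: 1 of 2 neighbours ≥ 1, starts repeating the rumor.
  Omar: 1 of 2 neighbours < 2, below threshold.
Round 4 — no new spreads; cascade stops.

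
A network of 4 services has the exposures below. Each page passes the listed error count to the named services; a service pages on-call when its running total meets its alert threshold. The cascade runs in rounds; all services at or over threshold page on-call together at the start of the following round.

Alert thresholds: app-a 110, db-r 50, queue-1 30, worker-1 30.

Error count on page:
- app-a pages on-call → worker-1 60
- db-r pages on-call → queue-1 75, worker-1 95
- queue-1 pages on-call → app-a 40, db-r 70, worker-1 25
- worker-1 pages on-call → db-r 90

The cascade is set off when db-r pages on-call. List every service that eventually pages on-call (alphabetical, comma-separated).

db-r, queue-1, worker-1

Round 1 — db-r pages on-call (initial).
  queue-1: +75 → 75 ≥ 30
  worker-1: +95 → 95 ≥ 30
Round 2 — queue-1, worker-1 page on-call.
  app-a: +40 → 40 < 110
No further pages.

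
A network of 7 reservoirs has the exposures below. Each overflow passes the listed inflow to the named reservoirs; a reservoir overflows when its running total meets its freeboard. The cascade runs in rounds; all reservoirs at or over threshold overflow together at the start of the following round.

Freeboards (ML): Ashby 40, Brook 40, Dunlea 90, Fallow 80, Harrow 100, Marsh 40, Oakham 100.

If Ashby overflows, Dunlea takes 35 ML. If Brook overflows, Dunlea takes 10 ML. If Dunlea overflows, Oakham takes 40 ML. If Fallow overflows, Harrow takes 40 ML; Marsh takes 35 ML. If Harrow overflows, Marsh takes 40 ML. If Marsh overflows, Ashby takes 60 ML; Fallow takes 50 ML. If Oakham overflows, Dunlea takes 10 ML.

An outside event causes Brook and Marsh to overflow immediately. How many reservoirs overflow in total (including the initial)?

Round 1 — Brook, Marsh overflow (initial).
  Ashby: +60 → 60 ≥ 40
  Dunlea: +10 → 10 < 90
  Fallow: +50 → 50 < 80
Round 2 — Ashby overflows.
  Dunlea: +35 → 45 < 90
No further overflows.

3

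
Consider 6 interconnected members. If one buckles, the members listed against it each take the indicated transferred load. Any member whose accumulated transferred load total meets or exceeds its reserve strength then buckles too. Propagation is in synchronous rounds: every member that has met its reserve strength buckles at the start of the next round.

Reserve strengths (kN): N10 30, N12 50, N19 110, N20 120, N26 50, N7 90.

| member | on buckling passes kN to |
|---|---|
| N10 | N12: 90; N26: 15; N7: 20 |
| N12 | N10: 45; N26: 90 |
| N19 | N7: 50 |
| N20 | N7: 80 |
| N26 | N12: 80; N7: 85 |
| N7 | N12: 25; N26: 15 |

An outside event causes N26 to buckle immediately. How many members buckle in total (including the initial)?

4

Round 1 — N26 buckles (initial).
  N12: +80 → 80 ≥ 50
  N7: +85 → 85 < 90
Round 2 — N12 buckles.
  N10: +45 → 45 ≥ 30
Round 3 — N10 buckles.
  N7: +20 → 105 ≥ 90
Round 4 — N7 buckles.
No further bucklings.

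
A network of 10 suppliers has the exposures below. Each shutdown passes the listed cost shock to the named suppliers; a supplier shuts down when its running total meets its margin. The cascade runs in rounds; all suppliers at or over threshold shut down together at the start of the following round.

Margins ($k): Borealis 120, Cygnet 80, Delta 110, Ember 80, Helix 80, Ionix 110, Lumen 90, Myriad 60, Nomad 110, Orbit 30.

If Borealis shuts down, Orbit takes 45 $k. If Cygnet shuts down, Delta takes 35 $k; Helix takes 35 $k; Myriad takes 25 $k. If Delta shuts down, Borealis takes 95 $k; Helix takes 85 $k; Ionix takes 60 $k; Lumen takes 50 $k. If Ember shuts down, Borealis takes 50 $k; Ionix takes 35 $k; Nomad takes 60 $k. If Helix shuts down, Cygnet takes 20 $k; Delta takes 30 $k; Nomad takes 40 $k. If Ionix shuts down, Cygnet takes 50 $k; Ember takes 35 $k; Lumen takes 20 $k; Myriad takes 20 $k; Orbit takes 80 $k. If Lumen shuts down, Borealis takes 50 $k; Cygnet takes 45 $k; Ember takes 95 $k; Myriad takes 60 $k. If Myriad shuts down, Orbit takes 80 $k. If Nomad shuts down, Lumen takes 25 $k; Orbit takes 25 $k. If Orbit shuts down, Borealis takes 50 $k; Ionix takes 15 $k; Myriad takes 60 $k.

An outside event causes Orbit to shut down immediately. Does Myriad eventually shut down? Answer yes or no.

yes

Round 1 — Orbit shuts down (initial).
  Borealis: +50 → 50 < 120
  Ionix: +15 → 15 < 110
  Myriad: +60 → 60 ≥ 60
Round 2 — Myriad shuts down.
No further shutdowns.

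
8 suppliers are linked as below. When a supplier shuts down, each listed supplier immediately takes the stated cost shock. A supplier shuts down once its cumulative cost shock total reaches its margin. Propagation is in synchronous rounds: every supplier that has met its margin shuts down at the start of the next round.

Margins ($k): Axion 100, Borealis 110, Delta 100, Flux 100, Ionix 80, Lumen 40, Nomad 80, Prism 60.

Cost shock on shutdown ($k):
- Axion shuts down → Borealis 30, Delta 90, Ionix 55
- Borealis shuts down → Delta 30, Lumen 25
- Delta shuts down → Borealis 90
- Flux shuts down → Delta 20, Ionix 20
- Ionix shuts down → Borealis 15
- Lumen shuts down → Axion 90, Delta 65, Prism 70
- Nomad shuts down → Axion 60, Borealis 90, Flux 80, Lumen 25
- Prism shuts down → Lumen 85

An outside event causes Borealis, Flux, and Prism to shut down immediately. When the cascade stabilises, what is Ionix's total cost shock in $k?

Round 1 — Borealis, Flux, Prism shut down (initial).
  Delta: +30+20 → 50 < 100
  Ionix: +20 → 20 < 80
  Lumen: +25+85 → 110 ≥ 40
Round 2 — Lumen shuts down.
  Axion: +90 → 90 < 100
  Delta: +65 → 115 ≥ 100
Round 3 — Delta shuts down.
No further shutdowns.

20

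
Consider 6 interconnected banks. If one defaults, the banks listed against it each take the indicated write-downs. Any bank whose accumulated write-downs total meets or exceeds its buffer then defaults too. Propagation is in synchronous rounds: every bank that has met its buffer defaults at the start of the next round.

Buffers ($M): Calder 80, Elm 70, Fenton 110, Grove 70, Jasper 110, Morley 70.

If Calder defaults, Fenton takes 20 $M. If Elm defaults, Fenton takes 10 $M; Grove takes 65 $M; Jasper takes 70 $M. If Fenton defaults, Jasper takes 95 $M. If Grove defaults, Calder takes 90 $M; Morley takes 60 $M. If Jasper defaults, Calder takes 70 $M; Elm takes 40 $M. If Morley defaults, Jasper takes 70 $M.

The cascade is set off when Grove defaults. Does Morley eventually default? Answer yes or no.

no

Round 1 — Grove defaults (initial).
  Calder: +90 → 90 ≥ 80
  Morley: +60 → 60 < 70
Round 2 — Calder defaults.
  Fenton: +20 → 20 < 110
No further defaults.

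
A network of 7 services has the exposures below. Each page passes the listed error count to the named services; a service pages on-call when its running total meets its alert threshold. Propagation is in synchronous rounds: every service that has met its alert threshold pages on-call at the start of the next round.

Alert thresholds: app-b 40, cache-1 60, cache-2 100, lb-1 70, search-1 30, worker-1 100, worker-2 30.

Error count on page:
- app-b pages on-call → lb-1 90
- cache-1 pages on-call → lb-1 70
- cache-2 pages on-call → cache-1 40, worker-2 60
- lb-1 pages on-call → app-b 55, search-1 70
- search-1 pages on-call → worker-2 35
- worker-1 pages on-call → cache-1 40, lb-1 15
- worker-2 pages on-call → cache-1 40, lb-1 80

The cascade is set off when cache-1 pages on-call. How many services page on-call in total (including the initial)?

5

Round 1 — cache-1 pages on-call (initial).
  lb-1: +70 → 70 ≥ 70
Round 2 — lb-1 pages on-call.
  app-b: +55 → 55 ≥ 40
  search-1: +70 → 70 ≥ 30
Round 3 — app-b, search-1 page on-call.
  worker-2: +35 → 35 ≥ 30
Round 4 — worker-2 pages on-call.
No further pages.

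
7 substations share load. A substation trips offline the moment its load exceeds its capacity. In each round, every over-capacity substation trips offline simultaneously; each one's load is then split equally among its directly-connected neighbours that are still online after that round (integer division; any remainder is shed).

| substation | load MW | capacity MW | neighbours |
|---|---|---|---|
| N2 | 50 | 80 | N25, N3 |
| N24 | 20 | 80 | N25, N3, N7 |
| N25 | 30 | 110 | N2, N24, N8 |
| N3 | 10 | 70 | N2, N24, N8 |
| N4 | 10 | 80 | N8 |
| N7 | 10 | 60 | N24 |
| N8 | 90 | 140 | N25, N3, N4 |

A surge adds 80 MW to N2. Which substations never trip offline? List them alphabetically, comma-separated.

Round 1 — N2 at 130 > 80. N2 trips offline.
  N2 sheds 130 MW to N25, N3: 65 each.
    N25: 30+65 = 95 ≤ 110
    N3: 10+65 = 75 > 70
Round 2 — N3 trips offline.
  N3 sheds 75 MW to N24, N8: 37 each (1 lost).
    N24: 20+37 = 57 ≤ 80
    N8: 90+37 = 127 ≤ 140
No further trips.

N24, N25, N4, N7, N8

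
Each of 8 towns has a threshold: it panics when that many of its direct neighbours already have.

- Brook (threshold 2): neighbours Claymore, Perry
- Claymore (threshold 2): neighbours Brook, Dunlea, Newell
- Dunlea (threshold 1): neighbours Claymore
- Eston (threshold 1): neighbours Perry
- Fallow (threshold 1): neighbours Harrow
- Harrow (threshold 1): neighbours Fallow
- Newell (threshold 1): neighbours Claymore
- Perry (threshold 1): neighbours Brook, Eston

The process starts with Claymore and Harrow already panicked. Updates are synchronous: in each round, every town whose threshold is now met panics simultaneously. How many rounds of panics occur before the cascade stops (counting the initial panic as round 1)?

2

Round 1 — Claymore, Harrow panic (initial).
Round 2 — checking thresholds:
  Brook: 1 of 2 neighbours < 2, not yet.
  Dunlea: 1 of 1 neighbours ≥ 1, panics.
  Fallow: 1 of 1 neighbours ≥ 1, panics.
  Newell: 1 of 1 neighbours ≥ 1, panics.
Round 3 — no new panics; cascade stops.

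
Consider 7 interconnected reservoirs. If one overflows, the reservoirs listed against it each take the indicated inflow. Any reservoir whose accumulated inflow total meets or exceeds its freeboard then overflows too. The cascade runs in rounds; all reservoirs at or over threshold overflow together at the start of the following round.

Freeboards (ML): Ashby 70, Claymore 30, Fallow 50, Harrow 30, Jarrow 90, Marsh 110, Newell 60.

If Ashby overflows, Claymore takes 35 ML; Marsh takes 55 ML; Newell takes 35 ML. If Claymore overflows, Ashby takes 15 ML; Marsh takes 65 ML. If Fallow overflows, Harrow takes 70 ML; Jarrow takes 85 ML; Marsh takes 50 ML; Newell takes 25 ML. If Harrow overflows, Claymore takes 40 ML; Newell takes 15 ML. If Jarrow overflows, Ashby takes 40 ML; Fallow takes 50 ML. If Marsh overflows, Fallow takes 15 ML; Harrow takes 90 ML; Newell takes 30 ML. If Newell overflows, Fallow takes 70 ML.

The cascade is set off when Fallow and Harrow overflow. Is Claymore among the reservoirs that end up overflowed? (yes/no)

Round 1 — Fallow, Harrow overflow (initial).
  Claymore: +40 → 40 ≥ 30
  Jarrow: +85 → 85 < 90
  Marsh: +50 → 50 < 110
  Newell: +25+15 → 40 < 60
Round 2 — Claymore overflows.
  Ashby: +15 → 15 < 70
  Marsh: +65 → 115 ≥ 110
Round 3 — Marsh overflows.
  Newell: +30 → 70 ≥ 60
Round 4 — Newell overflows.
No further overflows.

yes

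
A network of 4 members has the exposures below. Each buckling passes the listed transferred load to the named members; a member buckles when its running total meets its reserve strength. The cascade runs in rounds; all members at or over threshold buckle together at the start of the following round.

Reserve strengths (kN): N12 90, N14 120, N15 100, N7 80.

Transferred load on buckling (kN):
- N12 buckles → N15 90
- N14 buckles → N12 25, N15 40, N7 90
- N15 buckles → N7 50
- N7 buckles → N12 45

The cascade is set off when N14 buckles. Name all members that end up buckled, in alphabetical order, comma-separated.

Round 1 — N14 buckles (initial).
  N12: +25 → 25 < 90
  N15: +40 → 40 < 100
  N7: +90 → 90 ≥ 80
Round 2 — N7 buckles.
  N12: +45 → 70 < 90
No further bucklings.

N14, N7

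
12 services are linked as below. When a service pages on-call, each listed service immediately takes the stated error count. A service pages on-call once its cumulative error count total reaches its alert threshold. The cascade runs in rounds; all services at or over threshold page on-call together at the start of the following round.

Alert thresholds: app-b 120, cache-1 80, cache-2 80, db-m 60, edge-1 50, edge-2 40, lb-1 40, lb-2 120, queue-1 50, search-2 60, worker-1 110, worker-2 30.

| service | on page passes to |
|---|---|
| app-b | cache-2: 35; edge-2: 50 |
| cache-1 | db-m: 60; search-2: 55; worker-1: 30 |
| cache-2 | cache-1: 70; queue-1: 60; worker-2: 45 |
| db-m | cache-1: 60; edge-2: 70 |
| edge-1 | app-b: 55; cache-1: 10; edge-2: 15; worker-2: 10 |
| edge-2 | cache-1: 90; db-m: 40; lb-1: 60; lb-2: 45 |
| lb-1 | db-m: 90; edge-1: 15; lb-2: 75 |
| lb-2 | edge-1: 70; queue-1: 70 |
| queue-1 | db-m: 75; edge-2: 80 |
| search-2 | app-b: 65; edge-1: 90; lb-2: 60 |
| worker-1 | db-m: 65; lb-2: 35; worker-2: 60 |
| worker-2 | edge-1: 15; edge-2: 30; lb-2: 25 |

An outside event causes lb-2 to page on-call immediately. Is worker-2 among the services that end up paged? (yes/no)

no

Round 1 — lb-2 pages on-call (initial).
  edge-1: +70 → 70 ≥ 50
  queue-1: +70 → 70 ≥ 50
Round 2 — edge-1, queue-1 page on-call.
  app-b: +55 → 55 < 120
  cache-1: +10 → 10 < 80
  db-m: +75 → 75 ≥ 60
  edge-2: +15+80 → 95 ≥ 40
  worker-2: +10 → 10 < 30
Round 3 — db-m, edge-2 page on-call.
  cache-1: +60+90 → 160 ≥ 80
  lb-1: +60 → 60 ≥ 40
Round 4 — cache-1, lb-1 page on-call.
  search-2: +55 → 55 < 60
  worker-1: +30 → 30 < 110
No further pages.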